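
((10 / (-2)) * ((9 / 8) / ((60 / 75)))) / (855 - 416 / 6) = -675 / 75424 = -0.01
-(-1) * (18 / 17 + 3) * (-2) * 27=-3726 / 17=-219.18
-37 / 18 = -2.06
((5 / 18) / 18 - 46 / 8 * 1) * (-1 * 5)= 4645 / 162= 28.67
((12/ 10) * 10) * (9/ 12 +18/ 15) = 117/ 5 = 23.40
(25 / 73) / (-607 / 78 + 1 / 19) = -7410 / 167243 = -0.04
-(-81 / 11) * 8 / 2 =324 / 11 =29.45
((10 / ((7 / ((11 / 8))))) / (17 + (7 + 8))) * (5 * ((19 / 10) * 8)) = 1045 / 224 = 4.67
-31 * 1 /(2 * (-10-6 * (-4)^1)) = -31 /28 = -1.11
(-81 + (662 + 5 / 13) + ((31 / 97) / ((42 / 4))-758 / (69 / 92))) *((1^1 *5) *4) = -75780080 / 8827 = -8585.03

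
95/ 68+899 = 900.40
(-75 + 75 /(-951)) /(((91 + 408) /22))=-3.31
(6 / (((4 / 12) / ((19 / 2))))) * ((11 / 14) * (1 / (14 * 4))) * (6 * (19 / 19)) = 14.40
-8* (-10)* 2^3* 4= 2560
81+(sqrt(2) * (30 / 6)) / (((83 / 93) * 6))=155 * sqrt(2) / 166+81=82.32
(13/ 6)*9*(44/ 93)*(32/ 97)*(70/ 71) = 640640/ 213497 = 3.00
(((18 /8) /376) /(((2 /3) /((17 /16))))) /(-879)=-153 /14101504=-0.00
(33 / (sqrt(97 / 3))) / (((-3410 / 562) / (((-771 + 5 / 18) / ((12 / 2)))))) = 3898313 * sqrt(291) / 541260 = 122.86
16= 16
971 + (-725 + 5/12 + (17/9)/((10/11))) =44729/180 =248.49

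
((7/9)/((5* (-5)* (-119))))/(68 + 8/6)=1/265200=0.00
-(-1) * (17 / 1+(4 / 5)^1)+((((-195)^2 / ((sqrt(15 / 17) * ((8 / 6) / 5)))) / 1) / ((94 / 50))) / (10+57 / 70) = 89 / 5+33271875 * sqrt(255) / 71158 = 7484.41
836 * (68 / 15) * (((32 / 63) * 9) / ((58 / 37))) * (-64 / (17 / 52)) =-2163634.99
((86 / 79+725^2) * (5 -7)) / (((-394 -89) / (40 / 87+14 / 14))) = 1171912566 / 368851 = 3177.20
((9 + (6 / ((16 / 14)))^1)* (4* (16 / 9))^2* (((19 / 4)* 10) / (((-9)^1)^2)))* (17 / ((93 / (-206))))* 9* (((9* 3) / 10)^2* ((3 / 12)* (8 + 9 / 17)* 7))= -483081536 / 31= -15583275.35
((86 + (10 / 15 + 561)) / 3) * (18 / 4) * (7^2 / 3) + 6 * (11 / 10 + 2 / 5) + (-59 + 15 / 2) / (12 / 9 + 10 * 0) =380117 / 24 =15838.21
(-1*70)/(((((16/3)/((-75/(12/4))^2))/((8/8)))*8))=-65625/64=-1025.39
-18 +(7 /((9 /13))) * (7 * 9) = 619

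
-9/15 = -3/5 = -0.60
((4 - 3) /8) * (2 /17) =1 /68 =0.01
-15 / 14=-1.07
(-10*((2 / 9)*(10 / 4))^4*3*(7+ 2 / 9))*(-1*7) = 2843750 / 19683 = 144.48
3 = 3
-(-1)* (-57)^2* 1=3249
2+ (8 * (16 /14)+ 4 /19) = 1510 /133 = 11.35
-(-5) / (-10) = -1 / 2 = -0.50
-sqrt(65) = -8.06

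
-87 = -87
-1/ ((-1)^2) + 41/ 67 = -26/ 67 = -0.39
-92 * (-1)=92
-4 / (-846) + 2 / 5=856 / 2115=0.40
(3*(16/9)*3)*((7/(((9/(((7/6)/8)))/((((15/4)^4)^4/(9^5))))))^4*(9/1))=14947279782271207827781811516842935816384851932525634765625/1393796574908163946345982392040522594123776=10724147304821775.15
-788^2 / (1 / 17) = -10556048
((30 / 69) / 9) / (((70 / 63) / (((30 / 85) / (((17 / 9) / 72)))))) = 3888 / 6647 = 0.58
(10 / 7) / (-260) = -1 / 182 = -0.01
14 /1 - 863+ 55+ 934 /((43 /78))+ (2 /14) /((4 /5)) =900.41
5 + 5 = 10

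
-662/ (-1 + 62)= -662/ 61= -10.85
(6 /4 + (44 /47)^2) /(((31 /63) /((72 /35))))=3401676 /342395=9.93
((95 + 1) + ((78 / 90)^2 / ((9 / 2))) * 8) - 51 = 46.34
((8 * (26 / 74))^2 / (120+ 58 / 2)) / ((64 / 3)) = 507 / 203981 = 0.00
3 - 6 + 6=3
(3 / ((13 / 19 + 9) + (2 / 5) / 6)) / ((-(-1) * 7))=855 / 19453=0.04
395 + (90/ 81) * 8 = 3635/ 9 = 403.89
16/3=5.33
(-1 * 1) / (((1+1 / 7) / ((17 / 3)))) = -119 / 24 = -4.96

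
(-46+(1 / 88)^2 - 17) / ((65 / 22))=-487871 / 22880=-21.32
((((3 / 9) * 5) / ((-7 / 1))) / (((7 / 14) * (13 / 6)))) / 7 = -20 / 637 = -0.03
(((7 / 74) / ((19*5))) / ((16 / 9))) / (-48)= -21 / 1799680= -0.00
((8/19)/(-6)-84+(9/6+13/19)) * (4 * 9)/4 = -28005/38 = -736.97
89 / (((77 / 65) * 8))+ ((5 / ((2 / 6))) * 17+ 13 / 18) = 265.11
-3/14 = -0.21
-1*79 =-79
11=11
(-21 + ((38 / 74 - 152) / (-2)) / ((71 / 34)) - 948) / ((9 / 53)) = -129864734 / 23643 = -5492.74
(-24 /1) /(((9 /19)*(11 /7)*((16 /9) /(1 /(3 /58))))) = -3857 /11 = -350.64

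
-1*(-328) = 328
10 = 10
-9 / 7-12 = -93 / 7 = -13.29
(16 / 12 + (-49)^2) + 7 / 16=115333 / 48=2402.77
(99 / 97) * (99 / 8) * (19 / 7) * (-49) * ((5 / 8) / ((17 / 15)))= -97764975 / 105536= -926.37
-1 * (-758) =758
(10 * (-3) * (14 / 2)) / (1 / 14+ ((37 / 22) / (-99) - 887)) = 800415 / 3380593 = 0.24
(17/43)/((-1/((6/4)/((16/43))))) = -1.59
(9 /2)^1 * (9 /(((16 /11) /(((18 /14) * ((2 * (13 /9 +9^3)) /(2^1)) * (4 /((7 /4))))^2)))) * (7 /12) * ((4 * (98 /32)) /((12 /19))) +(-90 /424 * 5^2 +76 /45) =96940796042939 /66780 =1451644145.60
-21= -21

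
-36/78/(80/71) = -213/520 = -0.41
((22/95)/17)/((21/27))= 0.02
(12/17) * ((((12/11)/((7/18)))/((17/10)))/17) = 25920/378301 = 0.07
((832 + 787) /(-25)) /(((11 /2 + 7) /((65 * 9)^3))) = -5186022894 /5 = -1037204578.80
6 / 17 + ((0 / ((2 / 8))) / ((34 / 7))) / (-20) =6 / 17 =0.35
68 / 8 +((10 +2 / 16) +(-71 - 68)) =-963 / 8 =-120.38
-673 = -673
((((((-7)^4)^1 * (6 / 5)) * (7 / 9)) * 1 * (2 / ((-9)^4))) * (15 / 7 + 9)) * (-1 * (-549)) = 15231944 / 3645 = 4178.86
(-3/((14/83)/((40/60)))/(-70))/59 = 83/28910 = 0.00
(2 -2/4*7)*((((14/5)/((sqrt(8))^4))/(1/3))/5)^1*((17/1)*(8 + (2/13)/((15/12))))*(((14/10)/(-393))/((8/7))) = 577269/34060000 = 0.02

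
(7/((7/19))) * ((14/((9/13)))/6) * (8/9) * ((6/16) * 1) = 1729/81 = 21.35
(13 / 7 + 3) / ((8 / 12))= 7.29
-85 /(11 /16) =-1360 /11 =-123.64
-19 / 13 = -1.46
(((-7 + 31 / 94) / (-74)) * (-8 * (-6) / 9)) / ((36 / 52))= 0.69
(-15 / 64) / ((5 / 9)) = -27 / 64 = -0.42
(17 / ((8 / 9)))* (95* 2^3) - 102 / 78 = 188938 / 13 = 14533.69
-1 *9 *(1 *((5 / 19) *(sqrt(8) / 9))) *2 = -1.49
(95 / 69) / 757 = 95 / 52233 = 0.00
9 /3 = 3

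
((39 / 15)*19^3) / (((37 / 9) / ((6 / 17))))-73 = 4585433 / 3145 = 1458.01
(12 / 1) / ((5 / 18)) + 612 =3276 / 5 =655.20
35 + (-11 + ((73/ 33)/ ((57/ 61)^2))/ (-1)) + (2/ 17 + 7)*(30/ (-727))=28055967715/ 1325094903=21.17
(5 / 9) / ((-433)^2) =5 / 1687401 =0.00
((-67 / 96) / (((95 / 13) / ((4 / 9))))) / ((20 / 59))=-51389 / 410400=-0.13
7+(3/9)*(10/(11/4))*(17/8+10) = 716/33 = 21.70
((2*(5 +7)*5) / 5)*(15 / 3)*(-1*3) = -360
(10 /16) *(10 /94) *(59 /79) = 1475 /29704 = 0.05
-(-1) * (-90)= -90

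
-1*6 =-6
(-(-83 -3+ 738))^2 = 425104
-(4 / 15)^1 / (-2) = 2 / 15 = 0.13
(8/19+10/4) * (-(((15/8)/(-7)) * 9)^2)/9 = -224775/119168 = -1.89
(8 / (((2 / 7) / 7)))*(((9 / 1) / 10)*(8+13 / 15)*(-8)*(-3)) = 938448 / 25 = 37537.92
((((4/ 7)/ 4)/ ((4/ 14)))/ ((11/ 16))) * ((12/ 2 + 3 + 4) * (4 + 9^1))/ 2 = 676/ 11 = 61.45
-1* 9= -9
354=354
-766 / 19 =-40.32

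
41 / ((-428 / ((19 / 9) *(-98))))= 38171 / 1926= 19.82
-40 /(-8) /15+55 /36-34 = -1157 /36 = -32.14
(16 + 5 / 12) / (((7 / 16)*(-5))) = -788 / 105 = -7.50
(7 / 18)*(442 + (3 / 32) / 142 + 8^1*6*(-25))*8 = -2358.22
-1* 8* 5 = -40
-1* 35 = -35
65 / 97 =0.67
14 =14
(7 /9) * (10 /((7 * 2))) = 5 /9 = 0.56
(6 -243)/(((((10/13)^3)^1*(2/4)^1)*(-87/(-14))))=-1214941/7250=-167.58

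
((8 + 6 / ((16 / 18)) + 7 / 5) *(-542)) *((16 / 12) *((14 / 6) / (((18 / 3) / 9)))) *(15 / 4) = -612731 / 4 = -153182.75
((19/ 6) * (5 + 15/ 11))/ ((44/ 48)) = 2660/ 121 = 21.98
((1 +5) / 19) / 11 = 6 / 209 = 0.03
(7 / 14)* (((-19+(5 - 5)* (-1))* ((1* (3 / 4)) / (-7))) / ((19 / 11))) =33 / 56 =0.59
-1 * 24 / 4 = -6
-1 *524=-524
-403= -403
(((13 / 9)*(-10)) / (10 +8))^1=-65 / 81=-0.80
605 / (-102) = -605 / 102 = -5.93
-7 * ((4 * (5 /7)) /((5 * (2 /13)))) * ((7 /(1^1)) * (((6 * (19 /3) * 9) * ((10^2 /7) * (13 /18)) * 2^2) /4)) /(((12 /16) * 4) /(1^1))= -642200 /3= -214066.67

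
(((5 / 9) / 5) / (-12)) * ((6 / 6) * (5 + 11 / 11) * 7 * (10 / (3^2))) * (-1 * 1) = 35 / 81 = 0.43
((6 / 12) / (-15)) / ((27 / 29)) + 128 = 103651 / 810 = 127.96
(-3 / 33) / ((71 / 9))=-0.01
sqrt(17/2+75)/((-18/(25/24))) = -25*sqrt(334)/864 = -0.53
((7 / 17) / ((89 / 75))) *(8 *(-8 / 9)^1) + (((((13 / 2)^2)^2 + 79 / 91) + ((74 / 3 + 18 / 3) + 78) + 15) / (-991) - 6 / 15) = -52333788751 / 10915508240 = -4.79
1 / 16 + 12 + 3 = 241 / 16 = 15.06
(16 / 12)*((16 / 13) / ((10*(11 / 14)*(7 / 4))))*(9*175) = 26880 / 143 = 187.97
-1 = -1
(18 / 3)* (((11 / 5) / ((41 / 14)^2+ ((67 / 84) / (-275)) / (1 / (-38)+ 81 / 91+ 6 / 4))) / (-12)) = -5425035 / 42292111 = -0.13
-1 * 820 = -820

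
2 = 2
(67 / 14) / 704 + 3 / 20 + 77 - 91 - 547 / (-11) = 1768367 / 49280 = 35.88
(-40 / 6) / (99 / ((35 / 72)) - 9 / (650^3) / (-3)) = -38447500000 / 1174516200063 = -0.03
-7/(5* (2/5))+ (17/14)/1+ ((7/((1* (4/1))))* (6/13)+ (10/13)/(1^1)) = -129/182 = -0.71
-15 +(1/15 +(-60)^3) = -3240224/15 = -216014.93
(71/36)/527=71/18972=0.00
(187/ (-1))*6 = -1122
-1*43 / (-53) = 43 / 53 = 0.81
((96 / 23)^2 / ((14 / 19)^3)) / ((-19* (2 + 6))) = -51984 / 181447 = -0.29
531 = 531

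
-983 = -983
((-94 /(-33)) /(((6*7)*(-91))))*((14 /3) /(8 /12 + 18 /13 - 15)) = 94 /349965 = 0.00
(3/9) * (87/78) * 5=1.86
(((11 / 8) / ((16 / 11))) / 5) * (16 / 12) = 121 / 480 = 0.25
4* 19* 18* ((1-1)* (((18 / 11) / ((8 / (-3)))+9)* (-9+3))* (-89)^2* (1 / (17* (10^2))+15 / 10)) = 0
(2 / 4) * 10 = 5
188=188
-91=-91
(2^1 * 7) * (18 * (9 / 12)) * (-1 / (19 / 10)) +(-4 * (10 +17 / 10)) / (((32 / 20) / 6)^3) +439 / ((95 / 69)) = -6835713 / 3040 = -2248.59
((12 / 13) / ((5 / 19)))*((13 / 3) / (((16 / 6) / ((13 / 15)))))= 4.94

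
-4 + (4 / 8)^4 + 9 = 81 / 16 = 5.06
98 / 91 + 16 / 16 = 27 / 13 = 2.08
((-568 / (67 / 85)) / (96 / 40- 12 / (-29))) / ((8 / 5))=-257375 / 1608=-160.06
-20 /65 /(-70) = 0.00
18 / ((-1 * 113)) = -18 / 113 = -0.16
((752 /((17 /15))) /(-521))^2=127238400 /78446449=1.62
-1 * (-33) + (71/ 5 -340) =-1464/ 5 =-292.80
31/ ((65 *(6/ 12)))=62/ 65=0.95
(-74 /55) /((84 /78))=-481 /385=-1.25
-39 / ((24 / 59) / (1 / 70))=-767 / 560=-1.37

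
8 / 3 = 2.67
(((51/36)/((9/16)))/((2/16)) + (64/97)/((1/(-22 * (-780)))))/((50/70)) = 15879.09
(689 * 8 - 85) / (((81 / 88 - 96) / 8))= -1273536 / 2789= -456.63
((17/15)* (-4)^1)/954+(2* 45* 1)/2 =321941/7155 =45.00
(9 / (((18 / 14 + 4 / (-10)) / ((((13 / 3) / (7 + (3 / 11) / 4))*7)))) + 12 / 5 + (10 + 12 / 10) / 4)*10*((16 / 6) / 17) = 2214368 / 28923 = 76.56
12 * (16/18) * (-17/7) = -25.90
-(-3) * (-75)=-225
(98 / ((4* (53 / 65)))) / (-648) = -3185 / 68688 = -0.05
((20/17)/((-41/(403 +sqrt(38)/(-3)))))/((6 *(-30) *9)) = 403/56457 - sqrt(38)/169371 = 0.01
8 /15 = 0.53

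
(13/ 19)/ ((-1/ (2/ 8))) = -0.17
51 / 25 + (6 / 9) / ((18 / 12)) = 559 / 225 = 2.48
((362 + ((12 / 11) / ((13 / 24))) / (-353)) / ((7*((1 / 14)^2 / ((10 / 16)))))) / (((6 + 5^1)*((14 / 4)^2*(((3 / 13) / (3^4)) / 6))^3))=2100700793478643200 / 717877391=2926266824.69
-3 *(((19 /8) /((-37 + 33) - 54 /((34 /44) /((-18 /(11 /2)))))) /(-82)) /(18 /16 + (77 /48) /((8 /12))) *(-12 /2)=-2907 /4424515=-0.00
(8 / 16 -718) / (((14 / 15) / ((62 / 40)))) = -19065 / 16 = -1191.56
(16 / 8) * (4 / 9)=8 / 9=0.89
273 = 273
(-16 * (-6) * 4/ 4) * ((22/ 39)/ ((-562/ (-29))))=10208/ 3653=2.79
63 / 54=7 / 6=1.17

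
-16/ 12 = -4/ 3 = -1.33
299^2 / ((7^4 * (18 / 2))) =89401 / 21609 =4.14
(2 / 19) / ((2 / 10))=10 / 19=0.53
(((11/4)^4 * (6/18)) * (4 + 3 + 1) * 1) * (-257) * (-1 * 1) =3762737/96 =39195.18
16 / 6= 8 / 3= 2.67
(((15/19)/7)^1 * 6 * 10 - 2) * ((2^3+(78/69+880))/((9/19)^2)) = 246340700/13041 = 18889.71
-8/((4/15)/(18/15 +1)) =-66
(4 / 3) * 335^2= 149633.33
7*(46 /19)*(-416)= -133952 /19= -7050.11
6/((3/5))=10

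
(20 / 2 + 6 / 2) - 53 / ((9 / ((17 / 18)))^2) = 325855 / 26244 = 12.42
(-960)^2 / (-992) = -28800 / 31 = -929.03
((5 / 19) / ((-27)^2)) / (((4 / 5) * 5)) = 5 / 55404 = 0.00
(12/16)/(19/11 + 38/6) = 0.09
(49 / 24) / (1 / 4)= 49 / 6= 8.17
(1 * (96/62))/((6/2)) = 16/31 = 0.52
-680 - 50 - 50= -780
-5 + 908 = 903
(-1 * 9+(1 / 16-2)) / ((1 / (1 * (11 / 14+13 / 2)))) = -1275 / 16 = -79.69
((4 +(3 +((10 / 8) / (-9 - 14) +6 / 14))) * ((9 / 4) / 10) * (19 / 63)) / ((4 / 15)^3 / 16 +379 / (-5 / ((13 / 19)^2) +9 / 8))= -0.01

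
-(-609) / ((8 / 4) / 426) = 129717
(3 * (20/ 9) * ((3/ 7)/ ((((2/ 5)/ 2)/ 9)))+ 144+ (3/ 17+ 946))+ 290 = 179541/ 119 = 1508.75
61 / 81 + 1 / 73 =0.77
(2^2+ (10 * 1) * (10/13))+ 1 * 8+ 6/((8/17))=1687/52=32.44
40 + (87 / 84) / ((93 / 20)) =26185 / 651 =40.22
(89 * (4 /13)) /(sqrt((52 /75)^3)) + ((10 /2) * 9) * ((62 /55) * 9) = 33375 * sqrt(39) /4394 + 5022 /11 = 503.98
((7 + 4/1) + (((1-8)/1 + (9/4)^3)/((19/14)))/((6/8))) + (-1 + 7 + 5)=26.31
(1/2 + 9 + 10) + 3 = 45/2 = 22.50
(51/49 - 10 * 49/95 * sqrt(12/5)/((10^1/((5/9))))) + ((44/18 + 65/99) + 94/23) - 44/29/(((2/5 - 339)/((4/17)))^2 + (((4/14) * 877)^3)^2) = 7.78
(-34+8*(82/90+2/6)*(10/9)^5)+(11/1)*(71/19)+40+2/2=655977074/10097379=64.97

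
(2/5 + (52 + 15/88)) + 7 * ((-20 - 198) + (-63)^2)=11576211/440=26309.57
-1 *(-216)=216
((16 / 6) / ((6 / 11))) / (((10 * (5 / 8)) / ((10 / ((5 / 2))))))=704 / 225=3.13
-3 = -3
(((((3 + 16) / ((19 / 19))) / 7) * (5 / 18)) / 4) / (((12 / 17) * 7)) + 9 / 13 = 402019 / 550368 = 0.73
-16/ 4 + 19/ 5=-1/ 5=-0.20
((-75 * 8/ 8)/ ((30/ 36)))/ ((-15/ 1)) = 6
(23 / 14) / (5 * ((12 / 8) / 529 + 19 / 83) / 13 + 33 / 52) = 26256386 / 11567087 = 2.27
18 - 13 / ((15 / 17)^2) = 293 / 225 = 1.30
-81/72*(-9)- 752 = -5935/8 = -741.88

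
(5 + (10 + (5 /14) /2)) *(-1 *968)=-102850 /7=-14692.86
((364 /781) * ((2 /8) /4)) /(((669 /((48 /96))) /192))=728 /174163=0.00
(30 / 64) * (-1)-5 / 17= -415 / 544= -0.76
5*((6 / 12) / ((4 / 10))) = 25 / 4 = 6.25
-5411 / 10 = -541.10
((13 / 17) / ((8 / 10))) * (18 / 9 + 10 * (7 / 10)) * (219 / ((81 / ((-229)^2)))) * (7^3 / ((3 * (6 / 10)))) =232433450.26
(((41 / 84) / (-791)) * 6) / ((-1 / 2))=41 / 5537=0.01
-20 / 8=-5 / 2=-2.50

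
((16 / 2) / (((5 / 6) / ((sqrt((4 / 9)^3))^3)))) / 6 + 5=496171 / 98415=5.04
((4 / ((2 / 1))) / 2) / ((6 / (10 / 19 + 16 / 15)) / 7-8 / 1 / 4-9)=-1589 / 16624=-0.10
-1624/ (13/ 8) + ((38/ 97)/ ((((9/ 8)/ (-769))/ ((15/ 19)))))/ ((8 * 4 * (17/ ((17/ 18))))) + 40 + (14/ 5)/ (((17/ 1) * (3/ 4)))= -11107523669/ 11575980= -959.53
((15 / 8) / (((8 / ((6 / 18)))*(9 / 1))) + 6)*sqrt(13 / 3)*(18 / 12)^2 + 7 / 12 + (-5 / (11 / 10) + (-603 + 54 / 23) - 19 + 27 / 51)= -32158657 / 51612 + 3461*sqrt(39) / 768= -594.94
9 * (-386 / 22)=-1737 / 11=-157.91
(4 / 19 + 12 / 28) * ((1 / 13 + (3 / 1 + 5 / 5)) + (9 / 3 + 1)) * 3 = 3825 / 247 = 15.49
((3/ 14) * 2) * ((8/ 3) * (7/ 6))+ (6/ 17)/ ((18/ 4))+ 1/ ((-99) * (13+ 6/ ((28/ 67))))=909770/ 644589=1.41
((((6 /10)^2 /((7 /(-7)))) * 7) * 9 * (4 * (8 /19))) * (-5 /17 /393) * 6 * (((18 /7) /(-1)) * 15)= -279936 /42313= -6.62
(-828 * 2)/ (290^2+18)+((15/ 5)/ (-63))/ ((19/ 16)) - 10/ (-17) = 150759038/ 285286197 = 0.53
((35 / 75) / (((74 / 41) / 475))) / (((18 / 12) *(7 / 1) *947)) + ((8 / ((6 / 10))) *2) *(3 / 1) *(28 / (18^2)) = 19656895 / 2838159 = 6.93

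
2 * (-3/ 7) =-6/ 7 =-0.86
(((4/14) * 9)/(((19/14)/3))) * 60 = 6480/19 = 341.05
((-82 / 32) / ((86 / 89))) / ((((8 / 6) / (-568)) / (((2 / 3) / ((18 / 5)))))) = 1295395 / 6192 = 209.20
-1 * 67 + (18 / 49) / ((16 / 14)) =-1867 / 28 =-66.68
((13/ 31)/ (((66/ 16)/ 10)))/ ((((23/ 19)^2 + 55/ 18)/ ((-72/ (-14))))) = 81095040/ 70122899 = 1.16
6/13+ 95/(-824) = 0.35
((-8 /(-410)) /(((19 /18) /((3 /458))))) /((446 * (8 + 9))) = 54 /3381401405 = 0.00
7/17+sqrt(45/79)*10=7.96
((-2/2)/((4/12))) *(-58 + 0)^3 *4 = 2341344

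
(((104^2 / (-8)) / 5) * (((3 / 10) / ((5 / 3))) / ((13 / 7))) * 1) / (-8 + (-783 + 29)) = 546 / 15875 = 0.03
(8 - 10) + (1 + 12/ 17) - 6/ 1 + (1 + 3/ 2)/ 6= -1199/ 204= -5.88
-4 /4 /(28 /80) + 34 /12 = -1 /42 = -0.02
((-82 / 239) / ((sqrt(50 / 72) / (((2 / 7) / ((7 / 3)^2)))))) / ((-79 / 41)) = 0.01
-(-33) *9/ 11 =27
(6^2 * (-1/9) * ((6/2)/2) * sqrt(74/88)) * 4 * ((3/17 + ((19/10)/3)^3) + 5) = -2492603 * sqrt(407)/420750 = -119.52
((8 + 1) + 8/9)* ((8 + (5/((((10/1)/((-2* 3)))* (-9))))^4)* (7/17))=404327/12393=32.63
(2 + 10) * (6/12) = 6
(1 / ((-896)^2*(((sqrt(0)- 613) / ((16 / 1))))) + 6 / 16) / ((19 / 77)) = 126876277 / 83485696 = 1.52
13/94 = 0.14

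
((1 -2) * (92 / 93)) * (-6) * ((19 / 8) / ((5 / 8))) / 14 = 1748 / 1085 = 1.61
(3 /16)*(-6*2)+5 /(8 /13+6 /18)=447 /148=3.02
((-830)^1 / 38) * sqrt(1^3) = -415 / 19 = -21.84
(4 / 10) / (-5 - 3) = -1 / 20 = -0.05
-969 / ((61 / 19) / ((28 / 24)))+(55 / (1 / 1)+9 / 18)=-18094 / 61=-296.62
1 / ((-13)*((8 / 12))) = -3 / 26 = -0.12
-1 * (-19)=19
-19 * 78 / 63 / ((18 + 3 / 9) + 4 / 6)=-26 / 21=-1.24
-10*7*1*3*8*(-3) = 5040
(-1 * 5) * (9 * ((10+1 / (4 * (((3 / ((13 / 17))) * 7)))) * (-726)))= 77825385 / 238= 326997.42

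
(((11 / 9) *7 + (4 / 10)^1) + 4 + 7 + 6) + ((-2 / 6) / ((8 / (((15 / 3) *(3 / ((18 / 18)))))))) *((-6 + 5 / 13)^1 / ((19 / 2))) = 26.32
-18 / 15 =-6 / 5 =-1.20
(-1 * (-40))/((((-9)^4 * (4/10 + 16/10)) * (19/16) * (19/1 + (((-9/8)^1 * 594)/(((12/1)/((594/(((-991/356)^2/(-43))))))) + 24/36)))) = 62853184/4494824936198109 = 0.00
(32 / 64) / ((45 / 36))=2 / 5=0.40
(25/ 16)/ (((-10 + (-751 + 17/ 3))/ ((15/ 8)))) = -1125/ 290048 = -0.00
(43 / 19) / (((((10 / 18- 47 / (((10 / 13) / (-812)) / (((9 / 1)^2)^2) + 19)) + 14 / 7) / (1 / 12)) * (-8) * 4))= -84875575413 / 1179046482304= -0.07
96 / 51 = 32 / 17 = 1.88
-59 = -59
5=5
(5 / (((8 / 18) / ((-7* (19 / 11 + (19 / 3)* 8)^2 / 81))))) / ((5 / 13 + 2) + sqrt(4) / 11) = -1360195655 / 1307988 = -1039.91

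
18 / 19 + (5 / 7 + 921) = 122714 / 133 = 922.66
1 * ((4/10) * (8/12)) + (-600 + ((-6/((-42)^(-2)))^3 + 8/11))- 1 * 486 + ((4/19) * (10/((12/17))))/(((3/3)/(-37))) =-1238984246504828/1045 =-1185630857899.36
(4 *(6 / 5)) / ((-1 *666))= -4 / 555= -0.01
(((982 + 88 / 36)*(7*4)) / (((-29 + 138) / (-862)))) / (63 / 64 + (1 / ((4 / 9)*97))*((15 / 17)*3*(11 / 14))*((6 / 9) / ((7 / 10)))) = -1105848743229440 / 5226829803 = -211571.60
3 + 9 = 12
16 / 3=5.33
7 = 7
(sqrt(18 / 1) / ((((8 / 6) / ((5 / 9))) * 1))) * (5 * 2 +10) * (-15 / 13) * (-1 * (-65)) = -1875 * sqrt(2) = -2651.65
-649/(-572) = 59/52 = 1.13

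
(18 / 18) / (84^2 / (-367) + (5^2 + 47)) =367 / 19368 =0.02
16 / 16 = 1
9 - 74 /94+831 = 839.21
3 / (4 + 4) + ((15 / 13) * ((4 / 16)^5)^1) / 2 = 9999 / 26624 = 0.38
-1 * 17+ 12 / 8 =-31 / 2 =-15.50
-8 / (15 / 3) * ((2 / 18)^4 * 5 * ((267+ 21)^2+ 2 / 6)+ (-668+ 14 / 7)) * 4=379670816 / 98415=3857.86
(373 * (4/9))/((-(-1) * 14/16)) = 11936/63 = 189.46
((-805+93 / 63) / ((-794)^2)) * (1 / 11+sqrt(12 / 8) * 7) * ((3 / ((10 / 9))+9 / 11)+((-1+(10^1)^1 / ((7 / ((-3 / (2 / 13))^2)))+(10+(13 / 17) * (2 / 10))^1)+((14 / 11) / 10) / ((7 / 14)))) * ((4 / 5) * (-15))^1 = 5583661824 / 7220856335+2791830912 * sqrt(6) / 93777355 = 73.70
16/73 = 0.22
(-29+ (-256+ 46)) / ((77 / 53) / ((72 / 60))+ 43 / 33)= -278674 / 2931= -95.08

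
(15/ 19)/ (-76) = -15/ 1444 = -0.01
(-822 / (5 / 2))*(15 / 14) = -2466 / 7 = -352.29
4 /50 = 2 /25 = 0.08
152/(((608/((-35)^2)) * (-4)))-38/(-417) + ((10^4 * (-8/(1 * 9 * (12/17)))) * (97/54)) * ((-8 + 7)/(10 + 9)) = 34318088111/30804624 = 1114.06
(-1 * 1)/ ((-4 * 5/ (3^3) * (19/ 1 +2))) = 9/ 140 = 0.06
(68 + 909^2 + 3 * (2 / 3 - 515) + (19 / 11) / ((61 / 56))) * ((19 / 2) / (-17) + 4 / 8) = -553445890 / 11407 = -48518.09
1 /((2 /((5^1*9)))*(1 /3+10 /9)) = 405 /26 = 15.58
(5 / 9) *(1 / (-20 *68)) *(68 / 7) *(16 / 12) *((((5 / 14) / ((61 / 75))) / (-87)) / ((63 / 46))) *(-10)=-28750 / 147444381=-0.00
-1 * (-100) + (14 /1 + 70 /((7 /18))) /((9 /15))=1270 /3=423.33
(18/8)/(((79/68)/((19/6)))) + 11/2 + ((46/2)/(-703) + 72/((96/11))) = 4409681/222148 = 19.85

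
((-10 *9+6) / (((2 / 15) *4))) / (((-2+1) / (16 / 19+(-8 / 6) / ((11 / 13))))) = -24150 / 209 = -115.55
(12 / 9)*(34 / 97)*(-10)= -1360 / 291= -4.67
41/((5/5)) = 41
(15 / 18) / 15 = 1 / 18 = 0.06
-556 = -556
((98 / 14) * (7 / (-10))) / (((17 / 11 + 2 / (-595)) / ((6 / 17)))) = -11319 / 10093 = -1.12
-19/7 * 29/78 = -551/546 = -1.01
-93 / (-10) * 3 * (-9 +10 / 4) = -181.35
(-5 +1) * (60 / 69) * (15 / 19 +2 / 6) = -5120 / 1311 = -3.91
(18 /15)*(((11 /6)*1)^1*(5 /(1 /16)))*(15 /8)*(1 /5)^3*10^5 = 264000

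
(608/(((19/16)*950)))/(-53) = -256/25175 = -0.01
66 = 66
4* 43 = 172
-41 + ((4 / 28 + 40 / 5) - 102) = -944 / 7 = -134.86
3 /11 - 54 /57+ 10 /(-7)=-3077 /1463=-2.10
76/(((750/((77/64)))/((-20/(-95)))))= 77/3000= 0.03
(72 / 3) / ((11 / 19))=456 / 11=41.45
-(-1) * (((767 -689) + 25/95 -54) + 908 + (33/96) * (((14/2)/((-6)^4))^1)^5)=2072369102362739317079/2222944331558289408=932.26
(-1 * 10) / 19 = -10 / 19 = -0.53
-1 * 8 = -8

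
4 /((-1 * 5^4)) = -4 /625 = -0.01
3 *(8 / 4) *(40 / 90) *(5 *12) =160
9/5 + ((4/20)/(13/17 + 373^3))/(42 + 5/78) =255401822092/141889901155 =1.80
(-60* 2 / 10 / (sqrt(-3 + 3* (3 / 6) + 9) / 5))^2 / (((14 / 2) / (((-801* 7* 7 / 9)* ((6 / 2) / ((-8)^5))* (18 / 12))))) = 84105 / 2048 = 41.07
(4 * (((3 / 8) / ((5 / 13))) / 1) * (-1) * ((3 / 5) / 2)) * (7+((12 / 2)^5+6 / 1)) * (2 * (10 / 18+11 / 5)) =-6277934 / 125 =-50223.47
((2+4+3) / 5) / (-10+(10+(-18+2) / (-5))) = 9 / 16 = 0.56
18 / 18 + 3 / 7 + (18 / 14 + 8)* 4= 270 / 7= 38.57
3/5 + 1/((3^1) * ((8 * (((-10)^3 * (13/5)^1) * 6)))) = 224639/374400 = 0.60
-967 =-967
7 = 7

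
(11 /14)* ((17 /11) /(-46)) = -17 /644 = -0.03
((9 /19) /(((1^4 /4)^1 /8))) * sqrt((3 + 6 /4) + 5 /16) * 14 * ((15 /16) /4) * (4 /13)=945 * sqrt(77) /247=33.57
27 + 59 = 86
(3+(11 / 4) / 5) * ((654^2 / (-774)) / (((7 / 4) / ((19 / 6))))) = -16027469 / 4515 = -3549.83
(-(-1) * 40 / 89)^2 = 1600 / 7921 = 0.20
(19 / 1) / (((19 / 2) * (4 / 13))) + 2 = 17 / 2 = 8.50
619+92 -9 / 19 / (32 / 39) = 431937 / 608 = 710.42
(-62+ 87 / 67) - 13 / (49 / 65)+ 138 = 197156 / 3283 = 60.05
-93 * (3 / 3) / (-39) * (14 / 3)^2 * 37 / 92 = 56203 / 2691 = 20.89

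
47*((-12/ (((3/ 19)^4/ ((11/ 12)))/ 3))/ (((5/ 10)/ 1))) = -4990811.63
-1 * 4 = -4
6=6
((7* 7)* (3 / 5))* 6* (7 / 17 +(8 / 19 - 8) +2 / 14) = -2001132 / 1615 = -1239.09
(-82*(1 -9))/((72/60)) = 1640/3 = 546.67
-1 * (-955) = 955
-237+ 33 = -204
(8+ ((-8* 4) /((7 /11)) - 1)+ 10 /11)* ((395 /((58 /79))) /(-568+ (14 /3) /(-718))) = 109662202455 /2732044238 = 40.14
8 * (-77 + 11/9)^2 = 3720992/81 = 45938.17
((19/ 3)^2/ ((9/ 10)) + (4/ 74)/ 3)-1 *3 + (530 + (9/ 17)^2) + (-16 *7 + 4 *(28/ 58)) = 11599356800/ 25117857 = 461.80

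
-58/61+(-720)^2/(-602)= -15828658/18361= -862.08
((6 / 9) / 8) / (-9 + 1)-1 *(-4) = 383 / 96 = 3.99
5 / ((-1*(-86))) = 5 / 86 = 0.06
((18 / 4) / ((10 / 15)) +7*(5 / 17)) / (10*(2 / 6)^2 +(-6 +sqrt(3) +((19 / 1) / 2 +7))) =1126719 / 1452106 - 48519*sqrt(3) / 726053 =0.66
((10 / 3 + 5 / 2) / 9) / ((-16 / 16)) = -35 / 54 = -0.65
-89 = -89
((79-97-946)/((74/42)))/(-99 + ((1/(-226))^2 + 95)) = 344660848/2519737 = 136.78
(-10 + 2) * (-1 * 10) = 80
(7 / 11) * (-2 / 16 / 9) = -7 / 792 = -0.01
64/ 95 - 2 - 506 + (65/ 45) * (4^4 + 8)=-35908/ 285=-125.99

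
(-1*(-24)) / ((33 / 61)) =488 / 11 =44.36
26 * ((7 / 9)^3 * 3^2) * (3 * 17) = 151606 / 27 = 5615.04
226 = 226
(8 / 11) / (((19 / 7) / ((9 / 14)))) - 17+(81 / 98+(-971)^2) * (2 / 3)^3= 279343.71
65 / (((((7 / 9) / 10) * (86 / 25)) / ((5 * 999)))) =1213486.30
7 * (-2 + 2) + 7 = 7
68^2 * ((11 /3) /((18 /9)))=25432 /3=8477.33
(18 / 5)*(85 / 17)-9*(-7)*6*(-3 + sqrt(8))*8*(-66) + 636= 599406-399168*sqrt(2)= 34897.20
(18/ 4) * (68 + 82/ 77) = 23931/ 77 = 310.79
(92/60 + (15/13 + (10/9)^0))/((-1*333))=-0.01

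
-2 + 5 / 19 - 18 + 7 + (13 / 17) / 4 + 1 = -14917 / 1292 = -11.55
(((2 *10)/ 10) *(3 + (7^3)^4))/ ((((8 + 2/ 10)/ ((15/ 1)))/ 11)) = 22838123886600/ 41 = 557027411868.29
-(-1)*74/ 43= 74/ 43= 1.72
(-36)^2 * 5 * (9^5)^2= 22594362918480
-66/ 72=-0.92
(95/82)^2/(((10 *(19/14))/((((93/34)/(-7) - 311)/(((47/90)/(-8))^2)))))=-456227316000/63126593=-7227.18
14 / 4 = 7 / 2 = 3.50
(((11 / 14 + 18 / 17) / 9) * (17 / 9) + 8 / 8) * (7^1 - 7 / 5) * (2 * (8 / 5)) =50336 / 2025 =24.86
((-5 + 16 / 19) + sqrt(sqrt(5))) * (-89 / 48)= 7031 / 912 - 89 * 5^(1 / 4) / 48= 4.94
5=5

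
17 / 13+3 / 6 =47 / 26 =1.81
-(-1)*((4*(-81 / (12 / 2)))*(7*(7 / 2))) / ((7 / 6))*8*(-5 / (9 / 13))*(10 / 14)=46800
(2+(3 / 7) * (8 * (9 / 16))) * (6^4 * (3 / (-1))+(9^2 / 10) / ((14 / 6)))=-2991087 / 196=-15260.65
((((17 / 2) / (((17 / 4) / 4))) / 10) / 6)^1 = 2 / 15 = 0.13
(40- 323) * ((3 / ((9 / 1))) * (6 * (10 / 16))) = -353.75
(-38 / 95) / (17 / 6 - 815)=0.00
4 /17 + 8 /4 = 38 /17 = 2.24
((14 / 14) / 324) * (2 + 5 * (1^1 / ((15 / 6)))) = 1 / 81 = 0.01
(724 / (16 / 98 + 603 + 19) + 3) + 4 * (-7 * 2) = -790141 / 15243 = -51.84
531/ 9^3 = 59/ 81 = 0.73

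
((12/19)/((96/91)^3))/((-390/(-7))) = 405769/42024960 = 0.01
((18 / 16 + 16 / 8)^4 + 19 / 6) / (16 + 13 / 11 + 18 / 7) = 4.99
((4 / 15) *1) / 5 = 4 / 75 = 0.05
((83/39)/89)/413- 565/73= -809934436/104647179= -7.74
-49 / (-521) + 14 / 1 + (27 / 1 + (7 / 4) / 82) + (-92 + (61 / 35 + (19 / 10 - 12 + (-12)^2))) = 101389173 / 1196216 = 84.76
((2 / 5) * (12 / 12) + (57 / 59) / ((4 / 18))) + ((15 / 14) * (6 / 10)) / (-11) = 106511 / 22715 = 4.69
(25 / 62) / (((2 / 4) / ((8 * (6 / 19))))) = 1200 / 589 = 2.04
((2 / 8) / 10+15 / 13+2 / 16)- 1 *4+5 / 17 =-2.40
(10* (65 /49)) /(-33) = -650 /1617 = -0.40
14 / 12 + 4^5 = 1025.17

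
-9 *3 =-27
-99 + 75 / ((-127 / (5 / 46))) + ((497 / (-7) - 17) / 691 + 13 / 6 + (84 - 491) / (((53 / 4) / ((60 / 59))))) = -2428613385269 / 18934713591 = -128.26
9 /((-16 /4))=-9 /4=-2.25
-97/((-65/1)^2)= -97/4225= -0.02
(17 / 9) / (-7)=-17 / 63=-0.27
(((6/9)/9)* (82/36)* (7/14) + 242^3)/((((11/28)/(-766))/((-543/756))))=477484984255507/24057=19848068514.59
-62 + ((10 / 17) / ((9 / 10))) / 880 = -417379 / 6732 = -62.00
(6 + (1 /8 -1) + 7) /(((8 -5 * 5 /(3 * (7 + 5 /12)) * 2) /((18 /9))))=8633 /2048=4.22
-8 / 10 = -4 / 5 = -0.80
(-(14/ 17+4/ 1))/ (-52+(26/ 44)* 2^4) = 451/ 3978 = 0.11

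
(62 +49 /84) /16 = 751 /192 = 3.91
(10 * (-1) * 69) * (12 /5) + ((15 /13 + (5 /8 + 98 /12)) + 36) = -502337 /312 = -1610.05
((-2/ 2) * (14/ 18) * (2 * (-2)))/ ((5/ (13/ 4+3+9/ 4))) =238/ 45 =5.29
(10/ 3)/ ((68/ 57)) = 95/ 34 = 2.79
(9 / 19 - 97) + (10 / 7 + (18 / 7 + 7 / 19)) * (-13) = -2913 / 19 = -153.32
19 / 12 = 1.58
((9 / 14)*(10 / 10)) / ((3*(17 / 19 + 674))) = 57 / 179522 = 0.00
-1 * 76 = -76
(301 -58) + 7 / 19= 4624 / 19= 243.37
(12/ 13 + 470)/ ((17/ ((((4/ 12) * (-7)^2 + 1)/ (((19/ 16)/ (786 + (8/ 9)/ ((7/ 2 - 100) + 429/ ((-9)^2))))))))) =29739010816/ 93575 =317809.36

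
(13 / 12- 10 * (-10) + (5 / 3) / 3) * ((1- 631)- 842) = -1346512 / 9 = -149612.44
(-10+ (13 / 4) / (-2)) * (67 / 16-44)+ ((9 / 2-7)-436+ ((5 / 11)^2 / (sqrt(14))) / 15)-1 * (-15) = 5 * sqrt(14) / 5082+ 5033 / 128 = 39.32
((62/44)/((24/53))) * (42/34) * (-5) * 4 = -57505/748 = -76.88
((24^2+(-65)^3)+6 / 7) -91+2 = -1918960 / 7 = -274137.14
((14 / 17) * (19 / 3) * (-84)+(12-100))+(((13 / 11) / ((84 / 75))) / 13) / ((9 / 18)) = -1376951 / 2618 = -525.96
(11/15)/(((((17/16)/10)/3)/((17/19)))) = 18.53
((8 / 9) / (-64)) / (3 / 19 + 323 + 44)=-19 / 502272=-0.00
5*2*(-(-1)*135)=1350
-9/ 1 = -9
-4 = -4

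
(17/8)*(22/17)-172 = -677/4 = -169.25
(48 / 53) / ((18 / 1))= 8 / 159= 0.05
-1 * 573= -573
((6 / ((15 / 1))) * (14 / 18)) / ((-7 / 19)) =-38 / 45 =-0.84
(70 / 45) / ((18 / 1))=0.09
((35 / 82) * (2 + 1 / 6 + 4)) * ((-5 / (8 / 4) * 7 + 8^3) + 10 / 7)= 1305.34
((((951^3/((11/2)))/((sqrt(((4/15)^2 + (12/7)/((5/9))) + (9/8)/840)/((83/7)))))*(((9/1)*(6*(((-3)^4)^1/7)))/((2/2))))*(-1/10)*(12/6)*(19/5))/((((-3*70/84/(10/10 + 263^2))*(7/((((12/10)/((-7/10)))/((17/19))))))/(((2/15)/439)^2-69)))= 54291435943914858814820946584064*sqrt(2228401)/313022416330568875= 258912227518440984.78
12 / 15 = 0.80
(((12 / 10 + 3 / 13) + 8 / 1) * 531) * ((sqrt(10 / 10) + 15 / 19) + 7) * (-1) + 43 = -54305896 / 1235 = -43972.39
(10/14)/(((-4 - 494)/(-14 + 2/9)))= 310/15687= 0.02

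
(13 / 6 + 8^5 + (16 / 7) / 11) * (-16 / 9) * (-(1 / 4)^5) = 15139913 / 266112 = 56.89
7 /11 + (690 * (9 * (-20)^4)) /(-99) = -10036363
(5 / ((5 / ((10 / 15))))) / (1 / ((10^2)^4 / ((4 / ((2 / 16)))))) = 6250000 / 3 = 2083333.33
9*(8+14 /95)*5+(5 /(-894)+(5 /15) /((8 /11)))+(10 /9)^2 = 675676579 /1834488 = 368.32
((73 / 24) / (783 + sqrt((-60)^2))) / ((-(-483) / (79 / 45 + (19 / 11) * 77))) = 55334 / 54967815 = 0.00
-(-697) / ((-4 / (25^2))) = -108906.25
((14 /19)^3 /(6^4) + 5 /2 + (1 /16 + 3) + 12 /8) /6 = 62783171 /53335584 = 1.18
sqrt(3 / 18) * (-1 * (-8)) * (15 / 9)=20 * sqrt(6) / 9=5.44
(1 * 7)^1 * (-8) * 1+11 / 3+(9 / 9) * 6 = -46.33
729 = 729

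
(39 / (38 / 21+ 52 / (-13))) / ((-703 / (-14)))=-5733 / 16169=-0.35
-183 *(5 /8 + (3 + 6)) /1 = -14091 /8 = -1761.38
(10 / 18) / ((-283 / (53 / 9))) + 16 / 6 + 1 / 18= 124273 / 45846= 2.71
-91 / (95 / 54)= -4914 / 95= -51.73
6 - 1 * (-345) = 351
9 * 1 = 9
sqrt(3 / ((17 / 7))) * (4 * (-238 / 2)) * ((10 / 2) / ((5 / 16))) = -448 * sqrt(357) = -8464.71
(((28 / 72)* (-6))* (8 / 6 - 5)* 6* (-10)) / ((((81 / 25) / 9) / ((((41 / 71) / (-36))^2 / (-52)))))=16179625 / 2293130736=0.01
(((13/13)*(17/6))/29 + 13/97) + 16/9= 101749/50634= 2.01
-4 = -4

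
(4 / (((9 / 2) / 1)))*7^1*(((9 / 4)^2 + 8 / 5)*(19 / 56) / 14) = 10127 / 10080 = 1.00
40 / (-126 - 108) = -20 / 117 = -0.17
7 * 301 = 2107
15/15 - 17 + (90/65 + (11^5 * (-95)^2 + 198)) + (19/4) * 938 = 1453489913.88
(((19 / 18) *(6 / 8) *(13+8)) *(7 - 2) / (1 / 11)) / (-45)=-1463 / 72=-20.32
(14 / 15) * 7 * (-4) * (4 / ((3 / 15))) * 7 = -10976 / 3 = -3658.67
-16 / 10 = -8 / 5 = -1.60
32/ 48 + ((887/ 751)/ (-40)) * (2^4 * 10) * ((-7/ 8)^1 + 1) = 343/ 4506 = 0.08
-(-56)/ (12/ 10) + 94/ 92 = 6581/ 138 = 47.69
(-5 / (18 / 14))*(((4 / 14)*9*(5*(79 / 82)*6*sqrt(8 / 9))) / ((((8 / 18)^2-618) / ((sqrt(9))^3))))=8638650*sqrt(2) / 1025861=11.91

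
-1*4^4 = -256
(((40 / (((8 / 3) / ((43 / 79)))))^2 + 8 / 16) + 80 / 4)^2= 1183593860761 / 155800324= 7596.86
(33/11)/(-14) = -3/14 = -0.21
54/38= 27/19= 1.42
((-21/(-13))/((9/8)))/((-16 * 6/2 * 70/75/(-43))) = 1.38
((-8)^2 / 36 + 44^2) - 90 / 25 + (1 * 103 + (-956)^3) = -39317435047 / 45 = -873720778.82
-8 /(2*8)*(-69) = 69 /2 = 34.50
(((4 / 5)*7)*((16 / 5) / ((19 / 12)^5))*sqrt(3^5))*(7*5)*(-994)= -6980896161792*sqrt(3) / 12380495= -976638.40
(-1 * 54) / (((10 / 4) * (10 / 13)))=-702 / 25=-28.08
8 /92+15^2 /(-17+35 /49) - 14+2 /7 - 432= -2810873 /6118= -459.44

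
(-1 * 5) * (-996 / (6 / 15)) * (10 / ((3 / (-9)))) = -373500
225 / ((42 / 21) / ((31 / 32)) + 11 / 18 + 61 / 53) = 6654150 / 113167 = 58.80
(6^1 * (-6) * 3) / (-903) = 0.12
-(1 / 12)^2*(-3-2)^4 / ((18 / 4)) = -625 / 648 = -0.96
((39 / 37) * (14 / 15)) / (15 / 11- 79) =-143 / 11285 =-0.01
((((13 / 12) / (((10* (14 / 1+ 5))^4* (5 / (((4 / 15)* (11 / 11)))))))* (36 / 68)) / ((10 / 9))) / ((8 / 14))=819 / 22154570000000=0.00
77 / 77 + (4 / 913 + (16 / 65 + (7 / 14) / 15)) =457147 / 356070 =1.28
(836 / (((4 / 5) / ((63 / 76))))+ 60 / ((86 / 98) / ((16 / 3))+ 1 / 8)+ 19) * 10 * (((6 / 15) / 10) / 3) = 991967 / 6810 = 145.66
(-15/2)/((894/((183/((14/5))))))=-4575/8344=-0.55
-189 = -189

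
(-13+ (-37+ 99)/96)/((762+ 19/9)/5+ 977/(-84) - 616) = 62265/2393036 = 0.03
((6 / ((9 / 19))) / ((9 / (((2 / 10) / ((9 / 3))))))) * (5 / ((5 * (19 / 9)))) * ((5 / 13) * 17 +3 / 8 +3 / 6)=0.33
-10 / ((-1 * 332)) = 5 / 166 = 0.03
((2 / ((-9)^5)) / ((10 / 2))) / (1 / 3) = -2 / 98415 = -0.00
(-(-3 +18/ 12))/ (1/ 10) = 15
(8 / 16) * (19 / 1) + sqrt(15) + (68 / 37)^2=sqrt(15) + 35259 / 2738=16.75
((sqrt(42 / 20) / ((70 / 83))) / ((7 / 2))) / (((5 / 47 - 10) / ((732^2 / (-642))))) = 58062484 *sqrt(210) / 20316625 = 41.41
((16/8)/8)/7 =1/28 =0.04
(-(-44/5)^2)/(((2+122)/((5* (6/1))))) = -2904/155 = -18.74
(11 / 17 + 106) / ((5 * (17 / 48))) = 87024 / 1445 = 60.22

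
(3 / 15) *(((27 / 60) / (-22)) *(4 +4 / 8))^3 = -531441 / 3407360000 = -0.00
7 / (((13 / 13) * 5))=7 / 5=1.40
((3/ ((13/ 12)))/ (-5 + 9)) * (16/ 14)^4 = 36864/ 31213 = 1.18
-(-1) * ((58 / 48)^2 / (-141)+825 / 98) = 33460391 / 3979584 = 8.41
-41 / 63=-0.65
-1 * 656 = -656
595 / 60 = 9.92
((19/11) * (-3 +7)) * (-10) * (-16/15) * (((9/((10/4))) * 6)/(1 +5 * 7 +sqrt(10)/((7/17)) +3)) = 167311872/3940145 - 10418688 * sqrt(10)/3940145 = 34.10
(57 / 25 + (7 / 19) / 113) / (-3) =-122554 / 161025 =-0.76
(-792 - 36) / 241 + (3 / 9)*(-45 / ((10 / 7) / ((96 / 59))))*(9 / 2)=-1142028 / 14219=-80.32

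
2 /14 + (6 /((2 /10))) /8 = 109 /28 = 3.89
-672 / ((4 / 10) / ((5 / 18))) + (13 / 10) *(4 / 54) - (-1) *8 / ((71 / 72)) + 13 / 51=-74661854 / 162945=-458.20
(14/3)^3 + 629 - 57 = 18188/27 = 673.63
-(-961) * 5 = 4805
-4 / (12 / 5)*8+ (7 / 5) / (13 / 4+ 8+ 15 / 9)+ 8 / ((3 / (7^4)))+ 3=6392.44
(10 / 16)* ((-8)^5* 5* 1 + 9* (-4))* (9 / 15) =-122907 / 2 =-61453.50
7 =7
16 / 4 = 4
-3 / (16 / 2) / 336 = -0.00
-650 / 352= -325 / 176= -1.85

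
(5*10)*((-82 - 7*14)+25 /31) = -277750 /31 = -8959.68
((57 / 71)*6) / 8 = 171 / 284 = 0.60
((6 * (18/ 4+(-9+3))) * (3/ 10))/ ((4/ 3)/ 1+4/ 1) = -81/ 160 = -0.51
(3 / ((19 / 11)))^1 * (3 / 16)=99 / 304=0.33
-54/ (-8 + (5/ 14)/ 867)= 655452/ 97099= 6.75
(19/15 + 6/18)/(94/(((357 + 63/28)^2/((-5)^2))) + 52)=4129938/134269985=0.03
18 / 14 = 9 / 7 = 1.29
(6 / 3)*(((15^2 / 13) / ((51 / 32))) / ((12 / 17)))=400 / 13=30.77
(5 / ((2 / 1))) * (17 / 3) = 85 / 6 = 14.17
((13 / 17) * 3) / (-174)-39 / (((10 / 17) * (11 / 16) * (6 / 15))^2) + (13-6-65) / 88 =-355783005 / 238612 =-1491.05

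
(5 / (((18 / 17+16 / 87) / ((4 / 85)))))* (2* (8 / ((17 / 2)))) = 0.36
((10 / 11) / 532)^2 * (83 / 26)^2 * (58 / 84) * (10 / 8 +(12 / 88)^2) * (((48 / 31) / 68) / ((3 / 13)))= 1533319175 / 596166086980464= 0.00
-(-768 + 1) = 767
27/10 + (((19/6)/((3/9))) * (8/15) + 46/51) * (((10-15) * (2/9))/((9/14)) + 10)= 2151017/41310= 52.07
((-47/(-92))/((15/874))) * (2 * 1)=893/15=59.53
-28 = -28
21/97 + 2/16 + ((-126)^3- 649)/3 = -1552794605/2328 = -667007.99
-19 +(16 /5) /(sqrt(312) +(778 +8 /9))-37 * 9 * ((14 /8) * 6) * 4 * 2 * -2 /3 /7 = 32477230487 /12278707-648 * sqrt(78) /61393535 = 2645.00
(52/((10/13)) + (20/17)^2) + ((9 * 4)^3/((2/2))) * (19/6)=213589762/1445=147812.98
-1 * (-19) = 19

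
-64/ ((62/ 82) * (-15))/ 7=2624/ 3255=0.81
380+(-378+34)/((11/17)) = -1668/11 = -151.64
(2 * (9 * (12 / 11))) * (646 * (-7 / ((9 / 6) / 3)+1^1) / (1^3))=-1813968 / 11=-164906.18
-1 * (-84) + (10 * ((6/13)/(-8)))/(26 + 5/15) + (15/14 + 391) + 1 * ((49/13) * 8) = 3639096/7189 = 506.20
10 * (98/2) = 490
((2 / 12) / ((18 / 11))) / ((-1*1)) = -11 / 108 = -0.10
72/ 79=0.91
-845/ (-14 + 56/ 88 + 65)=-9295/ 568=-16.36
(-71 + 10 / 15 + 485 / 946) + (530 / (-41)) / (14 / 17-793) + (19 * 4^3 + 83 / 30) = 500115597826 / 435275885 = 1148.96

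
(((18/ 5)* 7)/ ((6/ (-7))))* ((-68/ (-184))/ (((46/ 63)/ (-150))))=2361555/ 1058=2232.09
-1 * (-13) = 13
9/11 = 0.82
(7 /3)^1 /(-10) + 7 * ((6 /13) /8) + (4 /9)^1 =1439 /2340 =0.61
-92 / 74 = -46 / 37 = -1.24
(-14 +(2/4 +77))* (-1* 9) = -1143/2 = -571.50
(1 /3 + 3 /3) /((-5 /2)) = -8 /15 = -0.53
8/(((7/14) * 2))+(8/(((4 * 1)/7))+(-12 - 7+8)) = 11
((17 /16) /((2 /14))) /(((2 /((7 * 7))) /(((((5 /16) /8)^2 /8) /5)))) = 29155 /4194304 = 0.01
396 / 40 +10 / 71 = 7129 / 710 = 10.04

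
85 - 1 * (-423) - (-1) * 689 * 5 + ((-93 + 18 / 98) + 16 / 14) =189205 / 49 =3861.33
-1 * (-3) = 3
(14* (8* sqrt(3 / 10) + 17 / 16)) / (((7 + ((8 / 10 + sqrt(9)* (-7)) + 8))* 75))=-28* sqrt(30) / 975-119 / 3120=-0.20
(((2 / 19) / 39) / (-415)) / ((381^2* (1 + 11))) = -1 / 267835109490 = -0.00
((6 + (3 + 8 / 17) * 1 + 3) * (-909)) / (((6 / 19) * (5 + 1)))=-101707 / 17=-5982.76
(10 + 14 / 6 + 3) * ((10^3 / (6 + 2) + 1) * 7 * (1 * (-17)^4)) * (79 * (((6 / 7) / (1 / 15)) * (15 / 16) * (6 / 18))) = 717054929325 / 2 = 358527464662.50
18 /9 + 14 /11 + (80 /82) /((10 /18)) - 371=-165053 /451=-365.97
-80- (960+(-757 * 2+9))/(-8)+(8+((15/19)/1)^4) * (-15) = -285613545/1042568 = -273.95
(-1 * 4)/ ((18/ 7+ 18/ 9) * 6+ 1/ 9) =-252/ 1735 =-0.15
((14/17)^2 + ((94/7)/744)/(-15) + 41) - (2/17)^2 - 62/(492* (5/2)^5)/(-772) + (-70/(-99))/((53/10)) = 41.80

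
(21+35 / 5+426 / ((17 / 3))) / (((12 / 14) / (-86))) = -10352.04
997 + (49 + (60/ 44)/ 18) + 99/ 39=899711/ 858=1048.61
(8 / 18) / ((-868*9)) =-1 / 17577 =-0.00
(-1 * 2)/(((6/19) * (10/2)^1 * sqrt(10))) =-19 * sqrt(10)/150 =-0.40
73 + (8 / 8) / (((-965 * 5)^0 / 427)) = 500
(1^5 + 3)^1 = 4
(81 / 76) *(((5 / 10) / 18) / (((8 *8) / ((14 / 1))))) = 63 / 9728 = 0.01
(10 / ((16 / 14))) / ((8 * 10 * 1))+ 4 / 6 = 149 / 192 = 0.78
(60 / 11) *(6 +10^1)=960 / 11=87.27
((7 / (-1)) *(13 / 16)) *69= -6279 / 16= -392.44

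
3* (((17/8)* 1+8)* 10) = 1215/4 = 303.75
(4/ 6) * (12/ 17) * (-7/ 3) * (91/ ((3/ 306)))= -10192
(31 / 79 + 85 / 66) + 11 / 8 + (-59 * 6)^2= 2613654217 / 20856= 125319.06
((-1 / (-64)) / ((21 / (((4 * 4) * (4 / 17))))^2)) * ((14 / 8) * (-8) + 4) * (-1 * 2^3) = 5120 / 127449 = 0.04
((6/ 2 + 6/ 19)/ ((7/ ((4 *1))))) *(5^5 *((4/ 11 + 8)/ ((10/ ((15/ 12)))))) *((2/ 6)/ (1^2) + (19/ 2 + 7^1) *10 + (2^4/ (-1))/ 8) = 211312500/ 209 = 1011064.59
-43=-43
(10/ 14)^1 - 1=-2/ 7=-0.29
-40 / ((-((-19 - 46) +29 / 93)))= -465 / 752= -0.62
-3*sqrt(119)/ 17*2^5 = -96*sqrt(119)/ 17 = -61.60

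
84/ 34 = 42/ 17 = 2.47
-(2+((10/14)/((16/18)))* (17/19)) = -2.72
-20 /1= -20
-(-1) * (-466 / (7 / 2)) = -932 / 7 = -133.14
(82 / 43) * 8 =656 / 43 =15.26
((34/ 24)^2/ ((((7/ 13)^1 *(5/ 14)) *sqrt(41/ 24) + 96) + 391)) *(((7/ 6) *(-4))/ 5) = -95142268/ 24736042485 + 3757 *sqrt(246)/ 29683250982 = -0.00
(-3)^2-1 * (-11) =20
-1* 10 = -10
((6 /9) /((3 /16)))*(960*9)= 30720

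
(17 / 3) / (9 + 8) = 0.33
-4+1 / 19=-75 / 19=-3.95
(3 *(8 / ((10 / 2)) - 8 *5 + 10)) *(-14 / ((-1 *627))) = -1988 / 1045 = -1.90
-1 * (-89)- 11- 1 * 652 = -574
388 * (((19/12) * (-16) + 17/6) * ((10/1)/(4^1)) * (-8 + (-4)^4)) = -5412600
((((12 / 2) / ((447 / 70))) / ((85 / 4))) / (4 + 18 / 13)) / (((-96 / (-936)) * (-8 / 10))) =-507 / 5066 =-0.10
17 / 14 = 1.21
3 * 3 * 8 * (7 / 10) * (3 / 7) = 108 / 5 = 21.60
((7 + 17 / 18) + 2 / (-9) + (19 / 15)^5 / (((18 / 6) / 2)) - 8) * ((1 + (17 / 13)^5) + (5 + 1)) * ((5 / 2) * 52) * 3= 8003.88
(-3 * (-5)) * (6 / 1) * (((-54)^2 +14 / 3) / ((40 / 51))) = 335146.50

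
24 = 24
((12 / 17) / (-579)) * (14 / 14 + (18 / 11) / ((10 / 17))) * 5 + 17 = 16.98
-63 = -63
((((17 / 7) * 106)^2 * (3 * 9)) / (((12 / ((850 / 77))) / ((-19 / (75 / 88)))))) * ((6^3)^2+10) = -587345868744864 / 343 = -1712378626078.32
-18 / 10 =-9 / 5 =-1.80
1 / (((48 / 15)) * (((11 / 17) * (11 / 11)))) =85 / 176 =0.48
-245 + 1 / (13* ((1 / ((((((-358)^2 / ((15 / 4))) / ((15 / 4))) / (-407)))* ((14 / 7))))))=-295767623 / 1190475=-248.45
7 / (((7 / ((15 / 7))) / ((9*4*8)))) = 4320 / 7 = 617.14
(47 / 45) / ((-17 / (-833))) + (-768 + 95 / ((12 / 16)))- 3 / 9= -590.49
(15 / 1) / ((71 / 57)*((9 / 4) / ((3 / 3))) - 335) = -1140 / 25247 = -0.05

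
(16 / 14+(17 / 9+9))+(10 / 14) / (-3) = 743 / 63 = 11.79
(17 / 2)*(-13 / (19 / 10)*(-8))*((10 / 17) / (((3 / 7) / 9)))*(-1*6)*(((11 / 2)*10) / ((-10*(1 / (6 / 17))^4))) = 4670265600 / 1586899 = 2943.01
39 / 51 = 13 / 17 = 0.76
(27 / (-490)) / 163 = -0.00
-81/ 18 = -9/ 2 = -4.50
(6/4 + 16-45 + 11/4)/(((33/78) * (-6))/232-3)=8294/1009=8.22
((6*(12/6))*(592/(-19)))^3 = -358516260864/6859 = -52269465.06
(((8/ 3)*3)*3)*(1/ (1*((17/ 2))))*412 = 19776/ 17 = 1163.29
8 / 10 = 4 / 5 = 0.80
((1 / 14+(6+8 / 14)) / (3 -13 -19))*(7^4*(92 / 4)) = -733677 / 58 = -12649.60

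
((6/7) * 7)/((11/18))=108/11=9.82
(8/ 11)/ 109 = 8/ 1199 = 0.01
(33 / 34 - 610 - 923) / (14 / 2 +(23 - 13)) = -52089 / 578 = -90.12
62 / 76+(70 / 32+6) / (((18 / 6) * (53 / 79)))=236063 / 48336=4.88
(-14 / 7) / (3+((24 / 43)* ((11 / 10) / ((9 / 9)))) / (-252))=-4515 / 6767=-0.67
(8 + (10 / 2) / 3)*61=1769 / 3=589.67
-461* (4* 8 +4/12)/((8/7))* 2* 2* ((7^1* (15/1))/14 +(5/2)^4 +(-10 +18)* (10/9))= -2499456715/864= -2892889.72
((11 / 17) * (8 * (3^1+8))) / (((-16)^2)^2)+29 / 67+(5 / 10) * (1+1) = 13377451 / 9330688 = 1.43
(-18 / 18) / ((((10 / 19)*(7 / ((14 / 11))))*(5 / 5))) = -0.35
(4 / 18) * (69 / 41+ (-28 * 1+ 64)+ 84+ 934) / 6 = 43283 / 1107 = 39.10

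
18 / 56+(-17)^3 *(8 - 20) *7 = 11555385 / 28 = 412692.32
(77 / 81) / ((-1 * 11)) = -7 / 81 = -0.09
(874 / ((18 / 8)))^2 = 12222016 / 81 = 150889.09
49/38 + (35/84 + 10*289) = 659309/228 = 2891.71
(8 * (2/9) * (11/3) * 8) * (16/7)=22528/189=119.20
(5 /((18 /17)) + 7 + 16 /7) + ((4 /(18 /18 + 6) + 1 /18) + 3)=1111 /63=17.63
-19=-19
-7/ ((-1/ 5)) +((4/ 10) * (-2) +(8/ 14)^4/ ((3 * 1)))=1232993/ 36015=34.24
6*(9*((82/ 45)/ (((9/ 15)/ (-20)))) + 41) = -3034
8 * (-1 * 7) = -56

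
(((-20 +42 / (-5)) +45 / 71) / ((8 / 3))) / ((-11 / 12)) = 88713 / 7810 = 11.36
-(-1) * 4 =4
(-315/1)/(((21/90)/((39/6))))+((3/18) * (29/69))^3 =-622655934211/70957944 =-8775.00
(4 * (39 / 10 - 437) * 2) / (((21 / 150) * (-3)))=173240 / 21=8249.52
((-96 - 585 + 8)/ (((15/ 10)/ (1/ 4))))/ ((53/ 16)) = -5384/ 159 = -33.86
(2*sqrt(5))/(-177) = -2*sqrt(5)/177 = -0.03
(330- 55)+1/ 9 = 2476/ 9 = 275.11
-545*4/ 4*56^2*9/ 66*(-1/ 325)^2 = -512736/ 232375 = -2.21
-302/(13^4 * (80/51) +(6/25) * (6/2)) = -192525/28561459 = -0.01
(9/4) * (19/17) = 171/68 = 2.51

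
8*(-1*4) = -32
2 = 2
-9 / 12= -3 / 4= -0.75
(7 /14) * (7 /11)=7 /22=0.32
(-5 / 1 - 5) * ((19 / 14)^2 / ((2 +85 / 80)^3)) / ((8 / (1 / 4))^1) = -115520 / 5764801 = -0.02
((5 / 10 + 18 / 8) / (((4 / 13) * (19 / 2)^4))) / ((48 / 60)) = 715 / 521284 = 0.00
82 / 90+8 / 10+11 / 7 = 1034 / 315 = 3.28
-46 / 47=-0.98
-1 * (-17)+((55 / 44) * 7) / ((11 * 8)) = 6019 / 352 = 17.10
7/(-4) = -7/4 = -1.75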